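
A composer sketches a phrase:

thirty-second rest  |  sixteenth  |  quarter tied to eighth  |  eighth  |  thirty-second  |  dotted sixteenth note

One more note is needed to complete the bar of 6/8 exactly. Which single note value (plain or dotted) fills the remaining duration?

thirty-second note

The bar of 6/8 = 24 thirty-second notes.
Working in thirty-second notes: thirty-second rest = 1; sixteenth = 2; quarter tied to eighth (quarter + eighth) = 12; eighth = 4; thirty-second = 1; dotted sixteenth note = 3.
Altogether 1 + 2 + 12 + 4 + 1 + 3 = 23.
Remaining: 24 − 23 = 1 thirty-second note, which is a thirty-second note.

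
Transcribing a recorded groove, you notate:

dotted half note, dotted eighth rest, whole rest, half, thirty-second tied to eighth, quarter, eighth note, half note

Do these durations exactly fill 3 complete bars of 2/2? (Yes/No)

No

One bar of 2/2 = 32 thirty-second notes, so 3 bars = 96.
Each duration in thirty-second notes: dotted half note = 24; dotted eighth rest = 6; whole rest = 32; half = 16; thirty-second tied to eighth (thirty-second + eighth) = 5; quarter = 8; eighth note = 4; half note = 16.
Sum: 24 + 6 + 32 + 16 + 5 + 8 + 4 + 16 = 111.
111 exceeds 96, so the answer is No.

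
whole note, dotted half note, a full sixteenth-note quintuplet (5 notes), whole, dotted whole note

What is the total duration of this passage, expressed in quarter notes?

18

In quarter notes: whole note = 4; dotted half note = 3; a full sixteenth-note quintuplet (5 notes) (five quintuplet sixteenths span one quarter) = 1; whole = 4; dotted whole note = 6.
Total: 4 + 3 + 1 + 4 + 6 = 18 quarter notes.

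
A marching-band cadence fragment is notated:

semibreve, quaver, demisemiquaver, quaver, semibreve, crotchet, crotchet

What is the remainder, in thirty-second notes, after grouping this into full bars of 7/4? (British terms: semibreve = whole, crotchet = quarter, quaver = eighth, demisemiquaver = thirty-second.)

33

One bar of 7/4 = 56 thirty-second notes.
Each duration in thirty-second notes: semibreve = 32; quaver = 4; demisemiquaver = 1; quaver = 4; semibreve = 32; crotchet = 8; crotchet = 8.
Total: 32 + 4 + 1 + 4 + 32 + 8 + 8 = 89.
89 ÷ 56 = 1 complete bar with 33 thirty-second notes remaining.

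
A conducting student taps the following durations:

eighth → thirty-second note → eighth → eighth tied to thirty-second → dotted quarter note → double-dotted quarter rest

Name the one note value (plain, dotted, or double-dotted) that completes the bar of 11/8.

eighth note

The bar of 11/8 = 44 thirty-second notes.
Each duration in thirty-second notes: eighth = 4; thirty-second note = 1; eighth = 4; eighth tied to thirty-second (eighth + thirty-second) = 5; dotted quarter note = 12; double-dotted quarter rest = 14.
Total: 4 + 1 + 4 + 5 + 12 + 14 = 40.
Remaining: 44 − 40 = 4 thirty-second notes, which is a eighth note.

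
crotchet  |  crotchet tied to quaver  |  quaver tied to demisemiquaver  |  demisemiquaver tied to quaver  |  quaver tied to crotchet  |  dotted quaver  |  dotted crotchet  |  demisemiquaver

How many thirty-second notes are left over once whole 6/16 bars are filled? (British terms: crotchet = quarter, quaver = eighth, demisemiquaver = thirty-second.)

One bar of 6/16 = 12 thirty-second notes.
Express everything in thirty-second notes: crotchet = 8; crotchet tied to quaver (crotchet + quaver) = 12; quaver tied to demisemiquaver (quaver + demisemiquaver) = 5; demisemiquaver tied to quaver (demisemiquaver + quaver) = 5; quaver tied to crotchet (quaver + crotchet) = 12; dotted quaver = 6; dotted crotchet = 12; demisemiquaver = 1.
Adding: 8 + 12 + 5 + 5 + 12 + 6 + 12 + 1 = 61.
61 ÷ 12 = 5 complete bars with 1 thirty-second note remaining.

1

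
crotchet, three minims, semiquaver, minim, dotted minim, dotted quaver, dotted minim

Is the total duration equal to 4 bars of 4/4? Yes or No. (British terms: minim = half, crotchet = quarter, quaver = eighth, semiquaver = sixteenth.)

Yes

One bar of 4/4 = 16 sixteenth notes, so 4 bars = 64.
In sixteenth notes: crotchet = 4; minim = 8; minim = 8; minim = 8; semiquaver = 1; minim = 8; dotted minim = 12; dotted quaver = 3; dotted minim = 12.
Total: 4 + 8 + 8 + 8 + 1 + 8 + 12 + 3 + 12 = 64.
64 equals 64, so the answer is Yes.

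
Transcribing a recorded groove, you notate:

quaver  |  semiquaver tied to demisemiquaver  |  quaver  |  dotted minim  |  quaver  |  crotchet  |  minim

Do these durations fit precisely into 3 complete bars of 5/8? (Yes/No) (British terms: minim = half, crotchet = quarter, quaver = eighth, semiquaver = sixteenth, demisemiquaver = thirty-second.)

One bar of 5/8 = 20 thirty-second notes, so 3 bars = 60.
Each duration in thirty-second notes: quaver = 4; semiquaver tied to demisemiquaver (semiquaver + demisemiquaver) = 3; quaver = 4; dotted minim = 24; quaver = 4; crotchet = 8; minim = 16.
Adding: 4 + 3 + 4 + 24 + 4 + 8 + 16 = 63.
63 exceeds 60, so the answer is No.

No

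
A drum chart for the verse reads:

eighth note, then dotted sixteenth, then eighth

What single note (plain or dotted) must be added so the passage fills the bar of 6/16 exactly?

The bar of 6/16 = 12 thirty-second notes.
Express everything in thirty-second notes: eighth note = 4; dotted sixteenth = 3; eighth = 4.
Adding: 4 + 3 + 4 = 11.
Remaining: 12 − 11 = 1 thirty-second note, which is a thirty-second note.

thirty-second note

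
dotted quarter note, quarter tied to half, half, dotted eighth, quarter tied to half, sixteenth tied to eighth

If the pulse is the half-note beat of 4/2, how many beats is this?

5.5

One half-note beat = 8 sixteenth notes.
Express everything in sixteenth notes: dotted quarter note = 6; quarter tied to half (quarter + half) = 12; half = 8; dotted eighth = 3; quarter tied to half (quarter + half) = 12; sixteenth tied to eighth (sixteenth + eighth) = 3.
Adding: 6 + 12 + 8 + 3 + 12 + 3 = 44.
44 ÷ 8 = 5.5 beats.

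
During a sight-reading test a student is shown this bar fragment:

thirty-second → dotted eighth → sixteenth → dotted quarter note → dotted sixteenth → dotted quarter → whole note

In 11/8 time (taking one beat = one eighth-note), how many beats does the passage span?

17

One eighth-note beat = 4 thirty-second notes.
Working in thirty-second notes: thirty-second = 1; dotted eighth = 6; sixteenth = 2; dotted quarter note = 12; dotted sixteenth = 3; dotted quarter = 12; whole note = 32.
Sum: 1 + 6 + 2 + 12 + 3 + 12 + 32 = 68.
68 ÷ 4 = 17 beats.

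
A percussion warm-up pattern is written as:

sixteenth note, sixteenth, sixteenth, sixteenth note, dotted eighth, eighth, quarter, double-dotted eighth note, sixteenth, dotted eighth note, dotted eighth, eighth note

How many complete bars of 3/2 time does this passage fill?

One bar of 3/2 = 48 thirty-second notes.
Each duration in thirty-second notes: sixteenth note = 2; sixteenth = 2; sixteenth = 2; sixteenth note = 2; dotted eighth = 6; eighth = 4; quarter = 8; double-dotted eighth note = 7; sixteenth = 2; dotted eighth note = 6; dotted eighth = 6; eighth note = 4.
Sum: 2 + 2 + 2 + 2 + 6 + 4 + 8 + 7 + 2 + 6 + 6 + 4 = 51.
51 ÷ 48 = 1 complete bar with 3 left over.

1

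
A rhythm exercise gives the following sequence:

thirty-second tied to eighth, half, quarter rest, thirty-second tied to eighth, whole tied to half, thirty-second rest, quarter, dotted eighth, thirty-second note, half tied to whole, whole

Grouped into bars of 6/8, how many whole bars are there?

One bar of 6/8 = 24 thirty-second notes.
Convert each value to thirty-second notes: thirty-second tied to eighth (thirty-second + eighth) = 5; half = 16; quarter rest = 8; thirty-second tied to eighth (thirty-second + eighth) = 5; whole tied to half (whole + half) = 48; thirty-second rest = 1; quarter = 8; dotted eighth = 6; thirty-second note = 1; half tied to whole (half + whole) = 48; whole = 32.
Total: 5 + 16 + 8 + 5 + 48 + 1 + 8 + 6 + 1 + 48 + 32 = 178.
178 ÷ 24 = 7 complete bars with 10 left over.

7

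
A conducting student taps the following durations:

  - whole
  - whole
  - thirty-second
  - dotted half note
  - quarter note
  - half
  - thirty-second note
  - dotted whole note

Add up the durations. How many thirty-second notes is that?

In thirty-second notes: whole = 32; whole = 32; thirty-second = 1; dotted half note = 24; quarter note = 8; half = 16; thirty-second note = 1; dotted whole note = 48.
Sum: 32 + 32 + 1 + 24 + 8 + 16 + 1 + 48 = 162 thirty-second notes.

162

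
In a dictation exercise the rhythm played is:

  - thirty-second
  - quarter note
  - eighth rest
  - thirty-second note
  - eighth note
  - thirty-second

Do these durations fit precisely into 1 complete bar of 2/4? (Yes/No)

One bar of 2/4 = 16 thirty-second notes.
Working in thirty-second notes: thirty-second = 1; quarter note = 8; eighth rest = 4; thirty-second note = 1; eighth note = 4; thirty-second = 1.
Altogether 1 + 8 + 4 + 1 + 4 + 1 = 19.
19 exceeds 16, so the answer is No.

No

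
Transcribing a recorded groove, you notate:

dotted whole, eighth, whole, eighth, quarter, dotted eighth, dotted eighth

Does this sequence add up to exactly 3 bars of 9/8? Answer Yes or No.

Yes

One bar of 9/8 = 18 sixteenth notes, so 3 bars = 54.
In sixteenth notes: dotted whole = 24; eighth = 2; whole = 16; eighth = 2; quarter = 4; dotted eighth = 3; dotted eighth = 3.
Total: 24 + 2 + 16 + 2 + 4 + 3 + 3 = 54.
54 equals 54, so the answer is Yes.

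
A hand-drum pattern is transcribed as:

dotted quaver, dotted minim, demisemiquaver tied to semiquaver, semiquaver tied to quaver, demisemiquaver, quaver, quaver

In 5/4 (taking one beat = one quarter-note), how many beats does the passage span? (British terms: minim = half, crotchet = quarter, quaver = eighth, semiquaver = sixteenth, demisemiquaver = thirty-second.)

One quarter-note beat = 8 thirty-second notes.
In thirty-second notes: dotted quaver = 6; dotted minim = 24; demisemiquaver tied to semiquaver (demisemiquaver + semiquaver) = 3; semiquaver tied to quaver (semiquaver + quaver) = 6; demisemiquaver = 1; quaver = 4; quaver = 4.
Sum: 6 + 24 + 3 + 6 + 1 + 4 + 4 = 48.
48 ÷ 8 = 6 beats.

6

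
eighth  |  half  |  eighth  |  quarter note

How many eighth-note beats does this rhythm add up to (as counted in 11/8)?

One eighth-note beat = 2 sixteenth notes.
Express everything in sixteenth notes: eighth = 2; half = 8; eighth = 2; quarter note = 4.
Sum: 2 + 8 + 2 + 4 = 16.
16 ÷ 2 = 8 beats.

8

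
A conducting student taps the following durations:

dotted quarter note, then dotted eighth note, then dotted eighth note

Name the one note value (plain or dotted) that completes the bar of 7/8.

The bar of 7/8 = 14 sixteenth notes.
Convert each value to sixteenth notes: dotted quarter note = 6; dotted eighth note = 3; dotted eighth note = 3.
Total: 6 + 3 + 3 = 12.
Remaining: 14 − 12 = 2 sixteenth notes, which is a eighth note.

eighth note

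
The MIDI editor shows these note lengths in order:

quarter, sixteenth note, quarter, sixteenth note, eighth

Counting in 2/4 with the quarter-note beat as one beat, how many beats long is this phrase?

One quarter-note beat = 4 sixteenth notes.
Convert each value to sixteenth notes: quarter = 4; sixteenth note = 1; quarter = 4; sixteenth note = 1; eighth = 2.
Adding: 4 + 1 + 4 + 1 + 2 = 12.
12 ÷ 4 = 3 beats.

3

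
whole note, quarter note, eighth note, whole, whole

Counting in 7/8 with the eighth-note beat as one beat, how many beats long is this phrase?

One eighth-note beat = 2 sixteenth notes.
In sixteenth notes: whole note = 16; quarter note = 4; eighth note = 2; whole = 16; whole = 16.
Sum: 16 + 4 + 2 + 16 + 16 = 54.
54 ÷ 2 = 27 beats.

27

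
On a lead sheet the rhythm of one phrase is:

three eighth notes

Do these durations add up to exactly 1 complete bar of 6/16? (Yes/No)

One bar of 6/16 = 3 eighth notes.
Express everything in eighth notes: eighth note = 1; eighth note = 1; eighth note = 1.
Sum: 1 + 1 + 1 = 3.
3 equals 3, so the answer is Yes.

Yes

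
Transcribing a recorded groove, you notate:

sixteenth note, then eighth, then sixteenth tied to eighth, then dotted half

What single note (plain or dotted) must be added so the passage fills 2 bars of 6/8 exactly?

2 bars of 6/8 = 24 sixteenth notes.
Each duration in sixteenth notes: sixteenth note = 1; eighth = 2; sixteenth tied to eighth (sixteenth + eighth) = 3; dotted half = 12.
Altogether 1 + 2 + 3 + 12 = 18.
Remaining: 24 − 18 = 6 sixteenth notes, which is a dotted quarter note.

dotted quarter note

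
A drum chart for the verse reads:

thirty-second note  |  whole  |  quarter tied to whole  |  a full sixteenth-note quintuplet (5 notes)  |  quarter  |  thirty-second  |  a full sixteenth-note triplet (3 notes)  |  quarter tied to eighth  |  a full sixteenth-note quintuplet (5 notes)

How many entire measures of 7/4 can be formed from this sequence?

2

One bar of 7/4 = 56 thirty-second notes.
Working in thirty-second notes: thirty-second note = 1; whole = 32; quarter tied to whole (quarter + whole) = 40; a full sixteenth-note quintuplet (5 notes) (five quintuplet sixteenths span one quarter) = 8; quarter = 8; thirty-second = 1; a full sixteenth-note triplet (3 notes) (three triplet sixteenths span one eighth) = 4; quarter tied to eighth (quarter + eighth) = 12; a full sixteenth-note quintuplet (5 notes) (five quintuplet sixteenths span one quarter) = 8.
Sum: 1 + 32 + 40 + 8 + 8 + 1 + 4 + 12 + 8 = 114.
114 ÷ 56 = 2 complete bars with 2 left over.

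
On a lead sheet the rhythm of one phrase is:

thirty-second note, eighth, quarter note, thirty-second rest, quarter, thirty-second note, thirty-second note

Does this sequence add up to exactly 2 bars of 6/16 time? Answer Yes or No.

Yes

One bar of 6/16 = 12 thirty-second notes, so 2 bars = 24.
Convert each value to thirty-second notes: thirty-second note = 1; eighth = 4; quarter note = 8; thirty-second rest = 1; quarter = 8; thirty-second note = 1; thirty-second note = 1.
Sum: 1 + 4 + 8 + 1 + 8 + 1 + 1 = 24.
24 equals 24, so the answer is Yes.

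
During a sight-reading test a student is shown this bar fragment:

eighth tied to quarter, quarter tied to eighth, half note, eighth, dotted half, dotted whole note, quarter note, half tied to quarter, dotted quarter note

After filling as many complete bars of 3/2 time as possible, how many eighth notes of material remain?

One bar of 3/2 = 12 eighth notes.
Each duration in eighth notes: eighth tied to quarter (eighth + quarter) = 3; quarter tied to eighth (quarter + eighth) = 3; half note = 4; eighth = 1; dotted half = 6; dotted whole note = 12; quarter note = 2; half tied to quarter (half + quarter) = 6; dotted quarter note = 3.
Sum: 3 + 3 + 4 + 1 + 6 + 12 + 2 + 6 + 3 = 40.
40 ÷ 12 = 3 complete bars with 4 eighth notes remaining.

4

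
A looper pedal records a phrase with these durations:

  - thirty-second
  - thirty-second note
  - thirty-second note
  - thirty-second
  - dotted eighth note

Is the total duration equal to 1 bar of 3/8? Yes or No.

One bar of 3/8 = 12 thirty-second notes.
Working in thirty-second notes: thirty-second = 1; thirty-second note = 1; thirty-second note = 1; thirty-second = 1; dotted eighth note = 6.
Altogether 1 + 1 + 1 + 1 + 6 = 10.
10 falls short of 12, so the answer is No.

No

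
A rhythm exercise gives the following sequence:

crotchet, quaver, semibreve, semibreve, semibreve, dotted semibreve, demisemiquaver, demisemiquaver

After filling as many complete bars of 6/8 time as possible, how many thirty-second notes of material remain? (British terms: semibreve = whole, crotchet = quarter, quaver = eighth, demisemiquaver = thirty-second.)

One bar of 6/8 = 24 thirty-second notes.
In thirty-second notes: crotchet = 8; quaver = 4; semibreve = 32; semibreve = 32; semibreve = 32; dotted semibreve = 48; demisemiquaver = 1; demisemiquaver = 1.
Altogether 8 + 4 + 32 + 32 + 32 + 48 + 1 + 1 = 158.
158 ÷ 24 = 6 complete bars with 14 thirty-second notes remaining.

14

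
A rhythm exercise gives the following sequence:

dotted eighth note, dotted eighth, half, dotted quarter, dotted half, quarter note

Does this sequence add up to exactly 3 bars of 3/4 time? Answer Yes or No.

One bar of 3/4 = 12 sixteenth notes, so 3 bars = 36.
Convert each value to sixteenth notes: dotted eighth note = 3; dotted eighth = 3; half = 8; dotted quarter = 6; dotted half = 12; quarter note = 4.
Adding: 3 + 3 + 8 + 6 + 12 + 4 = 36.
36 equals 36, so the answer is Yes.

Yes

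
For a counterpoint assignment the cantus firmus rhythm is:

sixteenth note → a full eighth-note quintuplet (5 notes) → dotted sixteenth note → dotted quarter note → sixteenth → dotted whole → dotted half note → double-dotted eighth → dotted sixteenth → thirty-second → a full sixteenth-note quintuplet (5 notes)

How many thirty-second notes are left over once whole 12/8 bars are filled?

30

One bar of 12/8 = 48 thirty-second notes.
Express everything in thirty-second notes: sixteenth note = 2; a full eighth-note quintuplet (5 notes) (five quintuplet eighths span one half) = 16; dotted sixteenth note = 3; dotted quarter note = 12; sixteenth = 2; dotted whole = 48; dotted half note = 24; double-dotted eighth = 7; dotted sixteenth = 3; thirty-second = 1; a full sixteenth-note quintuplet (5 notes) (five quintuplet sixteenths span one quarter) = 8.
Altogether 2 + 16 + 3 + 12 + 2 + 48 + 24 + 7 + 3 + 1 + 8 = 126.
126 ÷ 48 = 2 complete bars with 30 thirty-second notes remaining.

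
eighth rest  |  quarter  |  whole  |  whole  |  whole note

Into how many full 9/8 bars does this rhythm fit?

One bar of 9/8 = 9 eighth notes.
Each duration in eighth notes: eighth rest = 1; quarter = 2; whole = 8; whole = 8; whole note = 8.
Adding: 1 + 2 + 8 + 8 + 8 = 27.
27 ÷ 9 = 3 complete bars with 0 left over.

3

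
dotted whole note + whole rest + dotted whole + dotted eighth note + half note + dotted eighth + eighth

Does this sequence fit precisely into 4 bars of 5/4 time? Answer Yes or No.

One bar of 5/4 = 20 sixteenth notes, so 4 bars = 80.
Convert each value to sixteenth notes: dotted whole note = 24; whole rest = 16; dotted whole = 24; dotted eighth note = 3; half note = 8; dotted eighth = 3; eighth = 2.
Total: 24 + 16 + 24 + 3 + 8 + 3 + 2 = 80.
80 equals 80, so the answer is Yes.

Yes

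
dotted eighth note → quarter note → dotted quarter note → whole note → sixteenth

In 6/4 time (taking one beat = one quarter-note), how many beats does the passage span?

One quarter-note beat = 4 sixteenth notes.
Working in sixteenth notes: dotted eighth note = 3; quarter note = 4; dotted quarter note = 6; whole note = 16; sixteenth = 1.
Adding: 3 + 4 + 6 + 16 + 1 = 30.
30 ÷ 4 = 7.5 beats.

7.5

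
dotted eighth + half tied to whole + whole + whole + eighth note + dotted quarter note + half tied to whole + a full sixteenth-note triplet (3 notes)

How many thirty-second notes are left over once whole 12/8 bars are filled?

42

One bar of 12/8 = 24 sixteenth notes.
Express everything in sixteenth notes: dotted eighth = 3; half tied to whole (half + whole) = 24; whole = 16; whole = 16; eighth note = 2; dotted quarter note = 6; half tied to whole (half + whole) = 24; a full sixteenth-note triplet (3 notes) (three triplet sixteenths span one eighth) = 2.
Adding: 3 + 24 + 16 + 16 + 2 + 6 + 24 + 2 = 93.
93 ÷ 24 = 3 complete bars with 21 sixteenth notes remaining = 42 thirty-second notes.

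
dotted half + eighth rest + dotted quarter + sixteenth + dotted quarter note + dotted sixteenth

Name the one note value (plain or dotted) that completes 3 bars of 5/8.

3 bars of 5/8 = 60 thirty-second notes.
Working in thirty-second notes: dotted half = 24; eighth rest = 4; dotted quarter = 12; sixteenth = 2; dotted quarter note = 12; dotted sixteenth = 3.
Altogether 24 + 4 + 12 + 2 + 12 + 3 = 57.
Remaining: 60 − 57 = 3 thirty-second notes, which is a dotted sixteenth note.

dotted sixteenth note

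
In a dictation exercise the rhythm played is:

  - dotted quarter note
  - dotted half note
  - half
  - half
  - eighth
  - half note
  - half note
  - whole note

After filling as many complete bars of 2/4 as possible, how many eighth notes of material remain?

One bar of 2/4 = 4 eighth notes.
Working in eighth notes: dotted quarter note = 3; dotted half note = 6; half = 4; half = 4; eighth = 1; half note = 4; half note = 4; whole note = 8.
Adding: 3 + 6 + 4 + 4 + 1 + 4 + 4 + 8 = 34.
34 ÷ 4 = 8 complete bars with 2 eighth notes remaining.

2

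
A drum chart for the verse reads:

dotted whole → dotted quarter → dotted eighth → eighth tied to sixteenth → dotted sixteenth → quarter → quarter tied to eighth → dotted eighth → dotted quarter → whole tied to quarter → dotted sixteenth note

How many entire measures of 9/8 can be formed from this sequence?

4

One bar of 9/8 = 36 thirty-second notes.
Working in thirty-second notes: dotted whole = 48; dotted quarter = 12; dotted eighth = 6; eighth tied to sixteenth (eighth + sixteenth) = 6; dotted sixteenth = 3; quarter = 8; quarter tied to eighth (quarter + eighth) = 12; dotted eighth = 6; dotted quarter = 12; whole tied to quarter (whole + quarter) = 40; dotted sixteenth note = 3.
Sum: 48 + 12 + 6 + 6 + 3 + 8 + 12 + 6 + 12 + 40 + 3 = 156.
156 ÷ 36 = 4 complete bars with 12 left over.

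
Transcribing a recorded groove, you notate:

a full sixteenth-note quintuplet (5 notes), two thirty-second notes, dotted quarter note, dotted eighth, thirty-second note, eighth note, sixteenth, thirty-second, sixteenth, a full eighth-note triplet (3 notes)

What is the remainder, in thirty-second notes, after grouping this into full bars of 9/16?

10

One bar of 9/16 = 18 thirty-second notes.
Express everything in thirty-second notes: a full sixteenth-note quintuplet (5 notes) (five quintuplet sixteenths span one quarter) = 8; thirty-second note = 1; thirty-second note = 1; dotted quarter note = 12; dotted eighth = 6; thirty-second note = 1; eighth note = 4; sixteenth = 2; thirty-second = 1; sixteenth = 2; a full eighth-note triplet (3 notes) (three triplet eighths span one quarter) = 8.
Total: 8 + 1 + 1 + 12 + 6 + 1 + 4 + 2 + 1 + 2 + 8 = 46.
46 ÷ 18 = 2 complete bars with 10 thirty-second notes remaining.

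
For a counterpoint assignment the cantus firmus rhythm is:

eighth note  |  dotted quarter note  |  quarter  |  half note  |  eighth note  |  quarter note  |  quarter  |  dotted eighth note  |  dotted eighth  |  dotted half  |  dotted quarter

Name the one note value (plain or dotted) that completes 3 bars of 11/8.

dotted half note

3 bars of 11/8 = 66 sixteenth notes.
Working in sixteenth notes: eighth note = 2; dotted quarter note = 6; quarter = 4; half note = 8; eighth note = 2; quarter note = 4; quarter = 4; dotted eighth note = 3; dotted eighth = 3; dotted half = 12; dotted quarter = 6.
Sum: 2 + 6 + 4 + 8 + 2 + 4 + 4 + 3 + 3 + 12 + 6 = 54.
Remaining: 66 − 54 = 12 sixteenth notes, which is a dotted half note.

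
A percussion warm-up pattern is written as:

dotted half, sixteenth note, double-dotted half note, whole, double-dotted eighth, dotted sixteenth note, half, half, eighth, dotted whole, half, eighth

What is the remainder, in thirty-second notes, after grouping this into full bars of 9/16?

One bar of 9/16 = 18 thirty-second notes.
Each duration in thirty-second notes: dotted half = 24; sixteenth note = 2; double-dotted half note = 28; whole = 32; double-dotted eighth = 7; dotted sixteenth note = 3; half = 16; half = 16; eighth = 4; dotted whole = 48; half = 16; eighth = 4.
Adding: 24 + 2 + 28 + 32 + 7 + 3 + 16 + 16 + 4 + 48 + 16 + 4 = 200.
200 ÷ 18 = 11 complete bars with 2 thirty-second notes remaining.

2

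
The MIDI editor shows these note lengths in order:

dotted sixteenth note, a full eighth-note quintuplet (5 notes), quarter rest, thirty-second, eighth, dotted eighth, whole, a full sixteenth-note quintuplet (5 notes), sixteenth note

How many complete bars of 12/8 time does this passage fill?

1

One bar of 12/8 = 48 thirty-second notes.
In thirty-second notes: dotted sixteenth note = 3; a full eighth-note quintuplet (5 notes) (five quintuplet eighths span one half) = 16; quarter rest = 8; thirty-second = 1; eighth = 4; dotted eighth = 6; whole = 32; a full sixteenth-note quintuplet (5 notes) (five quintuplet sixteenths span one quarter) = 8; sixteenth note = 2.
Sum: 3 + 16 + 8 + 1 + 4 + 6 + 32 + 8 + 2 = 80.
80 ÷ 48 = 1 complete bar with 32 left over.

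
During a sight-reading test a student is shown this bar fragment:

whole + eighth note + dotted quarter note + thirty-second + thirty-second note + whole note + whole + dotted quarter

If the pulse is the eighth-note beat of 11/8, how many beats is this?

31.5

One eighth-note beat = 4 thirty-second notes.
Working in thirty-second notes: whole = 32; eighth note = 4; dotted quarter note = 12; thirty-second = 1; thirty-second note = 1; whole note = 32; whole = 32; dotted quarter = 12.
Total: 32 + 4 + 12 + 1 + 1 + 32 + 32 + 12 = 126.
126 ÷ 4 = 31.5 beats.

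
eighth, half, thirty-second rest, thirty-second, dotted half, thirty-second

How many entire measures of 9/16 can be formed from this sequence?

One bar of 9/16 = 18 thirty-second notes.
Working in thirty-second notes: eighth = 4; half = 16; thirty-second rest = 1; thirty-second = 1; dotted half = 24; thirty-second = 1.
Altogether 4 + 16 + 1 + 1 + 24 + 1 = 47.
47 ÷ 18 = 2 complete bars with 11 left over.

2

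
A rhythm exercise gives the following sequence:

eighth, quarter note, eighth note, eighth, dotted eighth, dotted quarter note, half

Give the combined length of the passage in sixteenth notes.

Express everything in sixteenth notes: eighth = 2; quarter note = 4; eighth note = 2; eighth = 2; dotted eighth = 3; dotted quarter note = 6; half = 8.
Sum: 2 + 4 + 2 + 2 + 3 + 6 + 8 = 27 sixteenth notes.

27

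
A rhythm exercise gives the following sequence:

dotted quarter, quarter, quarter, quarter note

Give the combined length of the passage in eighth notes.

In eighth notes: dotted quarter = 3; quarter = 2; quarter = 2; quarter note = 2.
Altogether 3 + 2 + 2 + 2 = 9 eighth notes.

9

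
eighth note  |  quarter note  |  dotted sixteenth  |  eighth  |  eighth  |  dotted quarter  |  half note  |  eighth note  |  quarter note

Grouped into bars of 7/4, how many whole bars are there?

1

One bar of 7/4 = 56 thirty-second notes.
Each duration in thirty-second notes: eighth note = 4; quarter note = 8; dotted sixteenth = 3; eighth = 4; eighth = 4; dotted quarter = 12; half note = 16; eighth note = 4; quarter note = 8.
Total: 4 + 8 + 3 + 4 + 4 + 12 + 16 + 4 + 8 = 63.
63 ÷ 56 = 1 complete bar with 7 left over.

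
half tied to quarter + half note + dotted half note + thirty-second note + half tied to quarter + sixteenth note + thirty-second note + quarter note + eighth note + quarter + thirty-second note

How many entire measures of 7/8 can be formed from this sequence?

4

One bar of 7/8 = 28 thirty-second notes.
Working in thirty-second notes: half tied to quarter (half + quarter) = 24; half note = 16; dotted half note = 24; thirty-second note = 1; half tied to quarter (half + quarter) = 24; sixteenth note = 2; thirty-second note = 1; quarter note = 8; eighth note = 4; quarter = 8; thirty-second note = 1.
Adding: 24 + 16 + 24 + 1 + 24 + 2 + 1 + 8 + 4 + 8 + 1 = 113.
113 ÷ 28 = 4 complete bars with 1 left over.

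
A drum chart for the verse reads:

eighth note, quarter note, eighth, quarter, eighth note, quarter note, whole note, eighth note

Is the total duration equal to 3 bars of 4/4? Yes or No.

One bar of 4/4 = 8 eighth notes, so 3 bars = 24.
Each duration in eighth notes: eighth note = 1; quarter note = 2; eighth = 1; quarter = 2; eighth note = 1; quarter note = 2; whole note = 8; eighth note = 1.
Adding: 1 + 2 + 1 + 2 + 1 + 2 + 8 + 1 = 18.
18 falls short of 24, so the answer is No.

No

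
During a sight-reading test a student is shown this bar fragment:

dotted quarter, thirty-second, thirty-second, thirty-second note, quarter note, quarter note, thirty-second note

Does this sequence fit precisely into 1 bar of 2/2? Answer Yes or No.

One bar of 2/2 = 32 thirty-second notes.
Each duration in thirty-second notes: dotted quarter = 12; thirty-second = 1; thirty-second = 1; thirty-second note = 1; quarter note = 8; quarter note = 8; thirty-second note = 1.
Altogether 12 + 1 + 1 + 1 + 8 + 8 + 1 = 32.
32 equals 32, so the answer is Yes.

Yes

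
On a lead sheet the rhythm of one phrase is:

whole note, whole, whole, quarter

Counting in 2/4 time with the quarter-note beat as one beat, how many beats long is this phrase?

One quarter-note beat = 2 eighth notes.
Working in eighth notes: whole note = 8; whole = 8; whole = 8; quarter = 2.
Sum: 8 + 8 + 8 + 2 = 26.
26 ÷ 2 = 13 beats.

13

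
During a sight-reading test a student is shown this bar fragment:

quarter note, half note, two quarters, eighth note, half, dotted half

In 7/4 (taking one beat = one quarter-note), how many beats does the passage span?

One quarter-note beat = 2 eighth notes.
Working in eighth notes: quarter note = 2; half note = 4; quarter = 2; quarter = 2; eighth note = 1; half = 4; dotted half = 6.
Sum: 2 + 4 + 2 + 2 + 1 + 4 + 6 = 21.
21 ÷ 2 = 10.5 beats.

10.5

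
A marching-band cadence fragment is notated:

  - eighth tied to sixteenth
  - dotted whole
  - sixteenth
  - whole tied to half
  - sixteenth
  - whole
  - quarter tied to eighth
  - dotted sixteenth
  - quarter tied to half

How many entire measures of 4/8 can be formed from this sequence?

11

One bar of 4/8 = 16 thirty-second notes.
Each duration in thirty-second notes: eighth tied to sixteenth (eighth + sixteenth) = 6; dotted whole = 48; sixteenth = 2; whole tied to half (whole + half) = 48; sixteenth = 2; whole = 32; quarter tied to eighth (quarter + eighth) = 12; dotted sixteenth = 3; quarter tied to half (quarter + half) = 24.
Total: 6 + 48 + 2 + 48 + 2 + 32 + 12 + 3 + 24 = 177.
177 ÷ 16 = 11 complete bars with 1 left over.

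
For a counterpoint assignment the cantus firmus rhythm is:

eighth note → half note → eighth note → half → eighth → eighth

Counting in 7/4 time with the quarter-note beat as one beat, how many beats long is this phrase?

One quarter-note beat = 2 eighth notes.
In eighth notes: eighth note = 1; half note = 4; eighth note = 1; half = 4; eighth = 1; eighth = 1.
Sum: 1 + 4 + 1 + 4 + 1 + 1 = 12.
12 ÷ 2 = 6 beats.

6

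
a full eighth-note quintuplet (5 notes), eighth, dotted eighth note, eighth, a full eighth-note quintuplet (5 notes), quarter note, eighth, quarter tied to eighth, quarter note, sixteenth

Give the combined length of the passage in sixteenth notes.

40

In sixteenth notes: a full eighth-note quintuplet (5 notes) (five quintuplet eighths span one half) = 8; eighth = 2; dotted eighth note = 3; eighth = 2; a full eighth-note quintuplet (5 notes) (five quintuplet eighths span one half) = 8; quarter note = 4; eighth = 2; quarter tied to eighth (quarter + eighth) = 6; quarter note = 4; sixteenth = 1.
Total: 8 + 2 + 3 + 2 + 8 + 4 + 2 + 6 + 4 + 1 = 40 sixteenth notes.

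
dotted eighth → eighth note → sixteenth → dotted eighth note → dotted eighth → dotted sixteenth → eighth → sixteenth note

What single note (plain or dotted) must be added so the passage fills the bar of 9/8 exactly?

The bar of 9/8 = 36 thirty-second notes.
Each duration in thirty-second notes: dotted eighth = 6; eighth note = 4; sixteenth = 2; dotted eighth note = 6; dotted eighth = 6; dotted sixteenth = 3; eighth = 4; sixteenth note = 2.
Adding: 6 + 4 + 2 + 6 + 6 + 3 + 4 + 2 = 33.
Remaining: 36 − 33 = 3 thirty-second notes, which is a dotted sixteenth note.

dotted sixteenth note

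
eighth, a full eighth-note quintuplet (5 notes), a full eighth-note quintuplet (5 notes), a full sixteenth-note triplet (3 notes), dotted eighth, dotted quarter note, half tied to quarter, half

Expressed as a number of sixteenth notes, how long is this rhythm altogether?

49

Convert each value to sixteenth notes: eighth = 2; a full eighth-note quintuplet (5 notes) (five quintuplet eighths span one half) = 8; a full eighth-note quintuplet (5 notes) (five quintuplet eighths span one half) = 8; a full sixteenth-note triplet (3 notes) (three triplet sixteenths span one eighth) = 2; dotted eighth = 3; dotted quarter note = 6; half tied to quarter (half + quarter) = 12; half = 8.
Altogether 2 + 8 + 8 + 2 + 3 + 6 + 12 + 8 = 49 sixteenth notes.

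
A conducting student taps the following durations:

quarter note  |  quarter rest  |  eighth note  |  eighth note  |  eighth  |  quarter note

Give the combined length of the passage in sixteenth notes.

18

Each duration in sixteenth notes: quarter note = 4; quarter rest = 4; eighth note = 2; eighth note = 2; eighth = 2; quarter note = 4.
Sum: 4 + 4 + 2 + 2 + 2 + 4 = 18 sixteenth notes.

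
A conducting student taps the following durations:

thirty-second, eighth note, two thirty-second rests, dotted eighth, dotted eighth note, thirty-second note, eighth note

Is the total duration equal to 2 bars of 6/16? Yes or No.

Yes

One bar of 6/16 = 12 thirty-second notes, so 2 bars = 24.
In thirty-second notes: thirty-second = 1; eighth note = 4; thirty-second rest = 1; thirty-second rest = 1; dotted eighth = 6; dotted eighth note = 6; thirty-second note = 1; eighth note = 4.
Adding: 1 + 4 + 1 + 1 + 6 + 6 + 1 + 4 = 24.
24 equals 24, so the answer is Yes.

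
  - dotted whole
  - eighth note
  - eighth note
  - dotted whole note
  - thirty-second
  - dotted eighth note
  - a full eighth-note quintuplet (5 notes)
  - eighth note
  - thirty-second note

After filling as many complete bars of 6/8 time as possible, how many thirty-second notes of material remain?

12

One bar of 6/8 = 24 thirty-second notes.
Each duration in thirty-second notes: dotted whole = 48; eighth note = 4; eighth note = 4; dotted whole note = 48; thirty-second = 1; dotted eighth note = 6; a full eighth-note quintuplet (5 notes) (five quintuplet eighths span one half) = 16; eighth note = 4; thirty-second note = 1.
Total: 48 + 4 + 4 + 48 + 1 + 6 + 16 + 4 + 1 = 132.
132 ÷ 24 = 5 complete bars with 12 thirty-second notes remaining.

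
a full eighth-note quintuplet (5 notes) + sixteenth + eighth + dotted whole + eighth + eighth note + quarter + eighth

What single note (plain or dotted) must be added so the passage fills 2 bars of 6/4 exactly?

dotted eighth note

2 bars of 6/4 = 48 sixteenth notes.
Working in sixteenth notes: a full eighth-note quintuplet (5 notes) (five quintuplet eighths span one half) = 8; sixteenth = 1; eighth = 2; dotted whole = 24; eighth = 2; eighth note = 2; quarter = 4; eighth = 2.
Total: 8 + 1 + 2 + 24 + 2 + 2 + 4 + 2 = 45.
Remaining: 48 − 45 = 3 sixteenth notes, which is a dotted eighth note.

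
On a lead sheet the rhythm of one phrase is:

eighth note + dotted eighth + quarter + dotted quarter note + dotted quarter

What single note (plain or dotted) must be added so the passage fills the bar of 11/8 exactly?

The bar of 11/8 = 22 sixteenth notes.
Express everything in sixteenth notes: eighth note = 2; dotted eighth = 3; quarter = 4; dotted quarter note = 6; dotted quarter = 6.
Sum: 2 + 3 + 4 + 6 + 6 = 21.
Remaining: 22 − 21 = 1 sixteenth note, which is a sixteenth note.

sixteenth note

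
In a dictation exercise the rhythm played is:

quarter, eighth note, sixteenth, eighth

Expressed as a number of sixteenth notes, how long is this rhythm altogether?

Express everything in sixteenth notes: quarter = 4; eighth note = 2; sixteenth = 1; eighth = 2.
Adding: 4 + 2 + 1 + 2 = 9 sixteenth notes.

9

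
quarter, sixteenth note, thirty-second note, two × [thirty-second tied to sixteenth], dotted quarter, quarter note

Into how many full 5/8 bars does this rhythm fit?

1

One bar of 5/8 = 20 thirty-second notes.
Convert each value to thirty-second notes: quarter = 8; sixteenth note = 2; thirty-second note = 1; thirty-second tied to sixteenth (thirty-second + sixteenth) = 3; thirty-second tied to sixteenth (thirty-second + sixteenth) = 3; dotted quarter = 12; quarter note = 8.
Adding: 8 + 2 + 1 + 3 + 3 + 12 + 8 = 37.
37 ÷ 20 = 1 complete bar with 17 left over.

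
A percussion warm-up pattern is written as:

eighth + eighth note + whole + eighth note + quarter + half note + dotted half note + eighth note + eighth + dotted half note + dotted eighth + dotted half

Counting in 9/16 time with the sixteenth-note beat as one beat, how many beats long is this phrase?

77

One sixteenth-note beat = 2 thirty-second notes.
In thirty-second notes: eighth = 4; eighth note = 4; whole = 32; eighth note = 4; quarter = 8; half note = 16; dotted half note = 24; eighth note = 4; eighth = 4; dotted half note = 24; dotted eighth = 6; dotted half = 24.
Altogether 4 + 4 + 32 + 4 + 8 + 16 + 24 + 4 + 4 + 24 + 6 + 24 = 154.
154 ÷ 2 = 77 beats.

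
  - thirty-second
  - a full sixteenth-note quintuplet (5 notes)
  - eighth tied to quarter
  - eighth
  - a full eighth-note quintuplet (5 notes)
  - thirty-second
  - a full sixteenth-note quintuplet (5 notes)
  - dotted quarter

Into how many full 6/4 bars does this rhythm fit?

1

One bar of 6/4 = 48 thirty-second notes.
Express everything in thirty-second notes: thirty-second = 1; a full sixteenth-note quintuplet (5 notes) (five quintuplet sixteenths span one quarter) = 8; eighth tied to quarter (eighth + quarter) = 12; eighth = 4; a full eighth-note quintuplet (5 notes) (five quintuplet eighths span one half) = 16; thirty-second = 1; a full sixteenth-note quintuplet (5 notes) (five quintuplet sixteenths span one quarter) = 8; dotted quarter = 12.
Altogether 1 + 8 + 12 + 4 + 16 + 1 + 8 + 12 = 62.
62 ÷ 48 = 1 complete bar with 14 left over.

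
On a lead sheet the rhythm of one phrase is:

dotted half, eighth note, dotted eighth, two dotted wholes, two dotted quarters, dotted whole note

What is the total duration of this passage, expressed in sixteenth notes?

101

In sixteenth notes: dotted half = 12; eighth note = 2; dotted eighth = 3; dotted whole = 24; dotted whole = 24; dotted quarter = 6; dotted quarter = 6; dotted whole note = 24.
Altogether 12 + 2 + 3 + 24 + 24 + 6 + 6 + 24 = 101 sixteenth notes.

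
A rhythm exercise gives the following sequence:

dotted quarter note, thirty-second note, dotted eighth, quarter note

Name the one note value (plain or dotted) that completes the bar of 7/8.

thirty-second note

The bar of 7/8 = 28 thirty-second notes.
Express everything in thirty-second notes: dotted quarter note = 12; thirty-second note = 1; dotted eighth = 6; quarter note = 8.
Altogether 12 + 1 + 6 + 8 = 27.
Remaining: 28 − 27 = 1 thirty-second note, which is a thirty-second note.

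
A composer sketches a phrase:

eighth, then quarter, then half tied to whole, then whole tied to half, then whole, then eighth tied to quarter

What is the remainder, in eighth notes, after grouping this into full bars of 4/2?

One bar of 4/2 = 16 eighth notes.
Convert each value to eighth notes: eighth = 1; quarter = 2; half tied to whole (half + whole) = 12; whole tied to half (whole + half) = 12; whole = 8; eighth tied to quarter (eighth + quarter) = 3.
Sum: 1 + 2 + 12 + 12 + 8 + 3 = 38.
38 ÷ 16 = 2 complete bars with 6 eighth notes remaining.

6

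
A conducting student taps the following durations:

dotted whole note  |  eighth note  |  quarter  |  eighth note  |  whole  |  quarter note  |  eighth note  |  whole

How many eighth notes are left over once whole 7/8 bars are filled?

One bar of 7/8 = 7 eighth notes.
Working in eighth notes: dotted whole note = 12; eighth note = 1; quarter = 2; eighth note = 1; whole = 8; quarter note = 2; eighth note = 1; whole = 8.
Sum: 12 + 1 + 2 + 1 + 8 + 2 + 1 + 8 = 35.
35 ÷ 7 = 5 complete bars with 0 eighth notes remaining.

0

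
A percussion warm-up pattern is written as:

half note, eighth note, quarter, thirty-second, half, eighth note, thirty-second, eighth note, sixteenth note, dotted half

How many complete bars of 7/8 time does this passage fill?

One bar of 7/8 = 28 thirty-second notes.
Working in thirty-second notes: half note = 16; eighth note = 4; quarter = 8; thirty-second = 1; half = 16; eighth note = 4; thirty-second = 1; eighth note = 4; sixteenth note = 2; dotted half = 24.
Adding: 16 + 4 + 8 + 1 + 16 + 4 + 1 + 4 + 2 + 24 = 80.
80 ÷ 28 = 2 complete bars with 24 left over.

2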